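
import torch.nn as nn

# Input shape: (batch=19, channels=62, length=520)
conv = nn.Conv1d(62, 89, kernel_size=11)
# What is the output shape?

Input shape: (19, 62, 520)
Output shape: (19, 89, 510)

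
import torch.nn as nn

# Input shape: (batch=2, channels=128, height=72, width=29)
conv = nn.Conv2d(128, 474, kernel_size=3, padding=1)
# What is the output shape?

Input shape: (2, 128, 72, 29)
Output shape: (2, 474, 72, 29)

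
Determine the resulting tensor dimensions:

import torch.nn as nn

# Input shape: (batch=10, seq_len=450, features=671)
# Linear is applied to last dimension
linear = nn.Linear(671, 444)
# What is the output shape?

Input shape: (10, 450, 671)
Output shape: (10, 450, 444)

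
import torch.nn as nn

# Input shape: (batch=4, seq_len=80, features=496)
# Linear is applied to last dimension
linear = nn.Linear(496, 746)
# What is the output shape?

Input shape: (4, 80, 496)
Output shape: (4, 80, 746)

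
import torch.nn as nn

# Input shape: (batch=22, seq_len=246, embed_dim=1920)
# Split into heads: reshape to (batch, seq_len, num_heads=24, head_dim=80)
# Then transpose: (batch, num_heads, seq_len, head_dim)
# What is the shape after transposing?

Input shape: (22, 246, 1920)
  -> after reshape: (22, 246, 24, 80)
Output shape: (22, 24, 246, 80)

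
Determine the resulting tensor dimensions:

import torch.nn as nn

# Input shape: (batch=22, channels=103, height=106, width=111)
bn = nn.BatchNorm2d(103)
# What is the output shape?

Input shape: (22, 103, 106, 111)
Output shape: (22, 103, 106, 111)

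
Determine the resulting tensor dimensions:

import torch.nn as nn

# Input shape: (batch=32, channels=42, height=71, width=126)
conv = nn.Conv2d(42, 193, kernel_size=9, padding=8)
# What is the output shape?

Input shape: (32, 42, 71, 126)
Output shape: (32, 193, 79, 134)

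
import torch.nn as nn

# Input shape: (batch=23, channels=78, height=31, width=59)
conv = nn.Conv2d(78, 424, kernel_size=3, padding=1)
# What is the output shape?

Input shape: (23, 78, 31, 59)
Output shape: (23, 424, 31, 59)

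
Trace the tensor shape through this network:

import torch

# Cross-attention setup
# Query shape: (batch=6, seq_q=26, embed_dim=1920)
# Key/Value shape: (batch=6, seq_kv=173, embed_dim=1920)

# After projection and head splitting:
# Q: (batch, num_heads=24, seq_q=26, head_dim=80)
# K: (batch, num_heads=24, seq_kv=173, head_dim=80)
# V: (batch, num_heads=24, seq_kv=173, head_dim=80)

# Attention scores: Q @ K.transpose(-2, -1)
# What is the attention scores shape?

Input shape: (6, 26, 1920)
Output shape: (6, 24, 26, 173)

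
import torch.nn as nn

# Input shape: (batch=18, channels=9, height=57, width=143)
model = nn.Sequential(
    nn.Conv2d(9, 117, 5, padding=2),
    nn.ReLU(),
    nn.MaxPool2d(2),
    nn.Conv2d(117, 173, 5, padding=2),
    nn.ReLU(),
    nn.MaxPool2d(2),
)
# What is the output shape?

Input shape: (18, 9, 57, 143)
  -> after first Conv2d: (18, 117, 57, 143)
  -> after first MaxPool2d: (18, 117, 28, 71)
  -> after second Conv2d: (18, 173, 28, 71)
Output shape: (18, 173, 14, 35)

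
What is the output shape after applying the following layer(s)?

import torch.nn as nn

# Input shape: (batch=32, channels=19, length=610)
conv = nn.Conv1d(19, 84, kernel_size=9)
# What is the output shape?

Input shape: (32, 19, 610)
Output shape: (32, 84, 602)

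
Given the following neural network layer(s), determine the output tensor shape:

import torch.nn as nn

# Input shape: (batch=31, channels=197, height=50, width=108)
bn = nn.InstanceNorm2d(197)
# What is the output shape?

Input shape: (31, 197, 50, 108)
Output shape: (31, 197, 50, 108)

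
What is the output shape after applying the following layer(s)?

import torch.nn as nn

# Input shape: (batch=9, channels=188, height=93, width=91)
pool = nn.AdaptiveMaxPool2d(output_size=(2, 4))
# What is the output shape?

Input shape: (9, 188, 93, 91)
Output shape: (9, 188, 2, 4)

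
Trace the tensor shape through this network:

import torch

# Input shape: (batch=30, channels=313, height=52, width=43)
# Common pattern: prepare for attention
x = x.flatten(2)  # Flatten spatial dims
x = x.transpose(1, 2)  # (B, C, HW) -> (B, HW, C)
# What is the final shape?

Input shape: (30, 313, 52, 43)
  -> after flatten(2): (30, 313, 2236)
Output shape: (30, 2236, 313)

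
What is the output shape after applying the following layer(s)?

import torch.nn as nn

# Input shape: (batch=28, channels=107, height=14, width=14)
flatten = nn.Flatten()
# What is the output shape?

Input shape: (28, 107, 14, 14)
Output shape: (28, 20972)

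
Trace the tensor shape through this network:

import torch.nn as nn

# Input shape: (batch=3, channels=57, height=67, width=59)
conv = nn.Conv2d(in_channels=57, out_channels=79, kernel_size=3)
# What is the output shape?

Input shape: (3, 57, 67, 59)
Output shape: (3, 79, 65, 57)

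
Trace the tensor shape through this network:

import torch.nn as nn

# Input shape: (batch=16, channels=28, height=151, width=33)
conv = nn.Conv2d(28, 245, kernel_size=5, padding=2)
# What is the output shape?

Input shape: (16, 28, 151, 33)
Output shape: (16, 245, 151, 33)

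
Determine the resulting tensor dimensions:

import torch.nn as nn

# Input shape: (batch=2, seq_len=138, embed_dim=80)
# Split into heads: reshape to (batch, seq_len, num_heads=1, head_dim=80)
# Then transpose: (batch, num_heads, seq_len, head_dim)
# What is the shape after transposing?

Input shape: (2, 138, 80)
  -> after reshape: (2, 138, 1, 80)
Output shape: (2, 1, 138, 80)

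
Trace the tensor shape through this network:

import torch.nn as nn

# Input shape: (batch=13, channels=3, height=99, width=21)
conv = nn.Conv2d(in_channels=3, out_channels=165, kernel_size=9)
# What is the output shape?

Input shape: (13, 3, 99, 21)
Output shape: (13, 165, 91, 13)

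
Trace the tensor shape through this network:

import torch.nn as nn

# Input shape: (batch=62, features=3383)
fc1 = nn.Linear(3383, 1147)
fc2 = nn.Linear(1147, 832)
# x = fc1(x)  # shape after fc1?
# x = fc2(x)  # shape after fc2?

Input shape: (62, 3383)
  -> after fc1: (62, 1147)
Output shape: (62, 832)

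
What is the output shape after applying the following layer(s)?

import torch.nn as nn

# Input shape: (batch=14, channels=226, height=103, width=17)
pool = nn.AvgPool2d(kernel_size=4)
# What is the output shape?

Input shape: (14, 226, 103, 17)
Output shape: (14, 226, 25, 4)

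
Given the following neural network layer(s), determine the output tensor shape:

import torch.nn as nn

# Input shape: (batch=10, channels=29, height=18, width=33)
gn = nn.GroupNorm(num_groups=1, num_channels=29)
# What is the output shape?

Input shape: (10, 29, 18, 33)
Output shape: (10, 29, 18, 33)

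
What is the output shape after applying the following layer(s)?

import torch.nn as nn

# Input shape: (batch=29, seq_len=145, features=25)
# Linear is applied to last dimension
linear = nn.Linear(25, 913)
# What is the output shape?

Input shape: (29, 145, 25)
Output shape: (29, 145, 913)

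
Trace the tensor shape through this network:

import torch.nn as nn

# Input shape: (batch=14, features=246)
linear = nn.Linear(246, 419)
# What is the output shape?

Input shape: (14, 246)
Output shape: (14, 419)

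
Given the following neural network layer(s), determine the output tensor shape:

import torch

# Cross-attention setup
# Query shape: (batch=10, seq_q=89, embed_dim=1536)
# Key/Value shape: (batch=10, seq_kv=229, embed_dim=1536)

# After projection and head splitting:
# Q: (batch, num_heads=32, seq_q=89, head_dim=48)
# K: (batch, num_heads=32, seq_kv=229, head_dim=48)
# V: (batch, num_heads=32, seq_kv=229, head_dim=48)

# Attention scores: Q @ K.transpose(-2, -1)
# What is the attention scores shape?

Input shape: (10, 89, 1536)
Output shape: (10, 32, 89, 229)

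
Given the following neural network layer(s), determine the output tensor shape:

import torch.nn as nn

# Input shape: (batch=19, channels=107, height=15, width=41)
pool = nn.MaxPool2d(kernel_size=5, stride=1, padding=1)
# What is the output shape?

Input shape: (19, 107, 15, 41)
Output shape: (19, 107, 13, 39)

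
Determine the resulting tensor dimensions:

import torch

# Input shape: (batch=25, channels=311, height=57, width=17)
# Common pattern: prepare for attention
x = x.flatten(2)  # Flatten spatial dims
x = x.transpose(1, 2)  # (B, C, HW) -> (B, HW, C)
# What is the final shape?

Input shape: (25, 311, 57, 17)
  -> after flatten(2): (25, 311, 969)
Output shape: (25, 969, 311)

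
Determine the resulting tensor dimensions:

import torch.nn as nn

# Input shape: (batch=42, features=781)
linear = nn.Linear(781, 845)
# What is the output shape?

Input shape: (42, 781)
Output shape: (42, 845)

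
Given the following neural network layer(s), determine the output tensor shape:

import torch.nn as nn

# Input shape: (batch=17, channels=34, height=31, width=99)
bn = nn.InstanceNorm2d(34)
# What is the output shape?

Input shape: (17, 34, 31, 99)
Output shape: (17, 34, 31, 99)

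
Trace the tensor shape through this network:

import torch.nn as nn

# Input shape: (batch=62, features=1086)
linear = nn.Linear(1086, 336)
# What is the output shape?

Input shape: (62, 1086)
Output shape: (62, 336)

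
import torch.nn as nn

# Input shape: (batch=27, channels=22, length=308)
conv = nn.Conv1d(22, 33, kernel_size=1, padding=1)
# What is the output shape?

Input shape: (27, 22, 308)
Output shape: (27, 33, 310)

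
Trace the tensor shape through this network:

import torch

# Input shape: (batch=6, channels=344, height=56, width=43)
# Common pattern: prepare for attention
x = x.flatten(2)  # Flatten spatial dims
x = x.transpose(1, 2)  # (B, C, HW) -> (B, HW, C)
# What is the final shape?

Input shape: (6, 344, 56, 43)
  -> after flatten(2): (6, 344, 2408)
Output shape: (6, 2408, 344)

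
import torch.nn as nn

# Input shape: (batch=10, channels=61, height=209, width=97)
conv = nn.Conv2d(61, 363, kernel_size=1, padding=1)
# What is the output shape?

Input shape: (10, 61, 209, 97)
Output shape: (10, 363, 211, 99)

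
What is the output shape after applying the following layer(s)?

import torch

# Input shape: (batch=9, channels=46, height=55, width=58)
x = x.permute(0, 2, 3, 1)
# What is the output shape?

Input shape: (9, 46, 55, 58)
Output shape: (9, 55, 58, 46)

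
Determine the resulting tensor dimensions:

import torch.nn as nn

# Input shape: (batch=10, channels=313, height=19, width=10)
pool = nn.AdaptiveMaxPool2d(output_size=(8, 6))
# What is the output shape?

Input shape: (10, 313, 19, 10)
Output shape: (10, 313, 8, 6)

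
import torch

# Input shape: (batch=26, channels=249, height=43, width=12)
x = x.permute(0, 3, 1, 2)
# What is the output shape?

Input shape: (26, 249, 43, 12)
Output shape: (26, 12, 249, 43)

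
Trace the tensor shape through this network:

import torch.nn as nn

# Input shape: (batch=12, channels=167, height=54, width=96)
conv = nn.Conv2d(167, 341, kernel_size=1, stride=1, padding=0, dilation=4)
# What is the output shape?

Input shape: (12, 167, 54, 96)
Output shape: (12, 341, 54, 96)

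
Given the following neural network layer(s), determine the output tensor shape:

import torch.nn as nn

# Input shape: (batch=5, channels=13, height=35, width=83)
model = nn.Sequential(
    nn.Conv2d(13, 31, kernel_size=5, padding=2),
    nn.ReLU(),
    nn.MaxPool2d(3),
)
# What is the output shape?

Input shape: (5, 13, 35, 83)
  -> after Conv2d: (5, 31, 35, 83)
  -> after ReLU: (5, 31, 35, 83)
Output shape: (5, 31, 11, 27)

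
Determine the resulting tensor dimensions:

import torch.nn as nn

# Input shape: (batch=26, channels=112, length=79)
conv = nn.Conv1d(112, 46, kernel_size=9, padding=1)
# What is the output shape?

Input shape: (26, 112, 79)
Output shape: (26, 46, 73)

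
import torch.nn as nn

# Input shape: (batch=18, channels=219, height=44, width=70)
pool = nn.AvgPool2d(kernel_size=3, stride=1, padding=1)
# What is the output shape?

Input shape: (18, 219, 44, 70)
Output shape: (18, 219, 44, 70)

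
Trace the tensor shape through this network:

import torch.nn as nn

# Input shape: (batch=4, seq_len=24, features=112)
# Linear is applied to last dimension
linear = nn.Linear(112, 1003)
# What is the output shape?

Input shape: (4, 24, 112)
Output shape: (4, 24, 1003)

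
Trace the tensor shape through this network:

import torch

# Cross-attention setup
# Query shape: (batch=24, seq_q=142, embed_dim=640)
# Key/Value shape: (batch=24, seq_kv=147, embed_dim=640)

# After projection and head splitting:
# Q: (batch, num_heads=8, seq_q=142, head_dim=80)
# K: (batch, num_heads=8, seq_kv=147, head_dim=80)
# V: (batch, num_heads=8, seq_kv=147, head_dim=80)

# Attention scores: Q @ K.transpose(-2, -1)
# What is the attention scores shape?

Input shape: (24, 142, 640)
Output shape: (24, 8, 142, 147)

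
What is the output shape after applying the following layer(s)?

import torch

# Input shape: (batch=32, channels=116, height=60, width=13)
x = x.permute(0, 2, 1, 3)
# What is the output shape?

Input shape: (32, 116, 60, 13)
Output shape: (32, 60, 116, 13)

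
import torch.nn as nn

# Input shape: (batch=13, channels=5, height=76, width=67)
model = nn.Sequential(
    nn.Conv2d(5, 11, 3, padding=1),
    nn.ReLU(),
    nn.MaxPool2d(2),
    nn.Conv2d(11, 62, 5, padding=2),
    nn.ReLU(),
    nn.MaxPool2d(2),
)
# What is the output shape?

Input shape: (13, 5, 76, 67)
  -> after first Conv2d: (13, 11, 76, 67)
  -> after first MaxPool2d: (13, 11, 38, 33)
  -> after second Conv2d: (13, 62, 38, 33)
Output shape: (13, 62, 19, 16)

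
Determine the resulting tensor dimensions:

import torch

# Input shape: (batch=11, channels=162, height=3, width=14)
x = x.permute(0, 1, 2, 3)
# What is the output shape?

Input shape: (11, 162, 3, 14)
Output shape: (11, 162, 3, 14)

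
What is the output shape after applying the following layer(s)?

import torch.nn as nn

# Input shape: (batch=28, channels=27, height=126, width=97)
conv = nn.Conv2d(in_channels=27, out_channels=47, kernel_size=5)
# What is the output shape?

Input shape: (28, 27, 126, 97)
Output shape: (28, 47, 122, 93)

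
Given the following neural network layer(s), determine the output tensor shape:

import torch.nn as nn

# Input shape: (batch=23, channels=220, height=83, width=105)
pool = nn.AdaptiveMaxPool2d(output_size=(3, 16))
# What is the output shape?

Input shape: (23, 220, 83, 105)
Output shape: (23, 220, 3, 16)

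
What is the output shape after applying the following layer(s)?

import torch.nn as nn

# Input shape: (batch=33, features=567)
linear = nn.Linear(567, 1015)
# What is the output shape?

Input shape: (33, 567)
Output shape: (33, 1015)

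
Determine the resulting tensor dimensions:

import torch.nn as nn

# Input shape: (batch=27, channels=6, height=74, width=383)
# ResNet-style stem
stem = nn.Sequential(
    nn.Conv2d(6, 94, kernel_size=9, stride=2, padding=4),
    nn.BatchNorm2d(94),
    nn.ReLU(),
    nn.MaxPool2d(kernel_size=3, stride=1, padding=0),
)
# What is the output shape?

Input shape: (27, 6, 74, 383)
  -> after Conv2d 9x9 stride=2: (27, 94, 37, 192)
Output shape: (27, 94, 35, 190)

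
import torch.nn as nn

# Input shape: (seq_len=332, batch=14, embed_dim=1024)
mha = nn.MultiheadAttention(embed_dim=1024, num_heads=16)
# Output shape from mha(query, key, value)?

Input shape: (332, 14, 1024)
Output shape: (332, 14, 1024)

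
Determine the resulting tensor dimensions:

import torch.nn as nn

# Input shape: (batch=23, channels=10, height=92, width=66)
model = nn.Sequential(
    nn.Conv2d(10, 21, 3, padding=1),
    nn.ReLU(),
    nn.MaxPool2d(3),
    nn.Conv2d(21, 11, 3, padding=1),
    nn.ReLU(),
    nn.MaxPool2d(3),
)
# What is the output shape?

Input shape: (23, 10, 92, 66)
  -> after first Conv2d: (23, 21, 92, 66)
  -> after first MaxPool2d: (23, 21, 30, 22)
  -> after second Conv2d: (23, 11, 30, 22)
Output shape: (23, 11, 10, 7)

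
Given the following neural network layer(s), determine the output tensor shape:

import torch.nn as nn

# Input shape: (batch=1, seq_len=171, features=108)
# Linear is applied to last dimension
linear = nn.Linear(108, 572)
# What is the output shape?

Input shape: (1, 171, 108)
Output shape: (1, 171, 572)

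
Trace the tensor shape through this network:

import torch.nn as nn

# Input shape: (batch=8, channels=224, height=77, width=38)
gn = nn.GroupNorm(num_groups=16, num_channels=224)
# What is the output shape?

Input shape: (8, 224, 77, 38)
Output shape: (8, 224, 77, 38)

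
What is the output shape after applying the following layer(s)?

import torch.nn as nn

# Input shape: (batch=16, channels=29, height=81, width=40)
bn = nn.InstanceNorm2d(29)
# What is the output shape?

Input shape: (16, 29, 81, 40)
Output shape: (16, 29, 81, 40)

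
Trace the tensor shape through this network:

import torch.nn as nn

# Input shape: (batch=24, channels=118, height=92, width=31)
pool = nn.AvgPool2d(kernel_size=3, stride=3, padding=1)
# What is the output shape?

Input shape: (24, 118, 92, 31)
Output shape: (24, 118, 31, 11)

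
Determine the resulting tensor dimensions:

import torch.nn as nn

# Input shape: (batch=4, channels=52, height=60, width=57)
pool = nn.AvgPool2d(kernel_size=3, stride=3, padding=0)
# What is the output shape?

Input shape: (4, 52, 60, 57)
Output shape: (4, 52, 20, 19)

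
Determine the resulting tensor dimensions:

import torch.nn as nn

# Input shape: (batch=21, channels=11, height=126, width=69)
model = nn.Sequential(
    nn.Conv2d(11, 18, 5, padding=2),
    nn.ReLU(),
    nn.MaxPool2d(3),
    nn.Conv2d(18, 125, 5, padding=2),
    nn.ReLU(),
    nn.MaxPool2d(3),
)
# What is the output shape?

Input shape: (21, 11, 126, 69)
  -> after first Conv2d: (21, 18, 126, 69)
  -> after first MaxPool2d: (21, 18, 42, 23)
  -> after second Conv2d: (21, 125, 42, 23)
Output shape: (21, 125, 14, 7)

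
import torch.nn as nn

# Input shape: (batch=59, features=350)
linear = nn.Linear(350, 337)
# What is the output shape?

Input shape: (59, 350)
Output shape: (59, 337)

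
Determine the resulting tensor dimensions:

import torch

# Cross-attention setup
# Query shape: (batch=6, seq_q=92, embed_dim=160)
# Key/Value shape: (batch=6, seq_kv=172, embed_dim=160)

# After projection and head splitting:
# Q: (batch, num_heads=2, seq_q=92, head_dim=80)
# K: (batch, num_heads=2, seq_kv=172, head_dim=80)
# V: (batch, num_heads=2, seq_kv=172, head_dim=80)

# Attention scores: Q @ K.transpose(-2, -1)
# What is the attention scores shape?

Input shape: (6, 92, 160)
Output shape: (6, 2, 92, 172)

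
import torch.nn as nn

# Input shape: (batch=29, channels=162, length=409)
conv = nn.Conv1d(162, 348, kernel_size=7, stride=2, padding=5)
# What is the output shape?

Input shape: (29, 162, 409)
Output shape: (29, 348, 207)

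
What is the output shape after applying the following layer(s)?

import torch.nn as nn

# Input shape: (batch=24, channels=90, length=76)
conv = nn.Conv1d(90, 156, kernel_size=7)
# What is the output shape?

Input shape: (24, 90, 76)
Output shape: (24, 156, 70)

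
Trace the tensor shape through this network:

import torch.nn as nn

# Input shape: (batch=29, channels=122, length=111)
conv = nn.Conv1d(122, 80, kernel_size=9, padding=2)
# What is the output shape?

Input shape: (29, 122, 111)
Output shape: (29, 80, 107)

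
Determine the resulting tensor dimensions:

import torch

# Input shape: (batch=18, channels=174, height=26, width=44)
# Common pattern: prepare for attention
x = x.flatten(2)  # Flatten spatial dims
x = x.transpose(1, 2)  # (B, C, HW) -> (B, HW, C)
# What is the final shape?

Input shape: (18, 174, 26, 44)
  -> after flatten(2): (18, 174, 1144)
Output shape: (18, 1144, 174)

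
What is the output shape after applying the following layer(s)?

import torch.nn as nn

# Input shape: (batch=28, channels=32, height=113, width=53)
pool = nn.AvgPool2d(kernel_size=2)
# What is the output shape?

Input shape: (28, 32, 113, 53)
Output shape: (28, 32, 56, 26)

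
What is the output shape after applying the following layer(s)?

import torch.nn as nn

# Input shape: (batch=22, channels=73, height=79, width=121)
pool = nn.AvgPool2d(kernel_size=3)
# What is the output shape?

Input shape: (22, 73, 79, 121)
Output shape: (22, 73, 26, 40)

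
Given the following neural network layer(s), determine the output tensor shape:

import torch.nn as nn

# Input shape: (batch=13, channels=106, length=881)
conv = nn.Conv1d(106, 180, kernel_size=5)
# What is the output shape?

Input shape: (13, 106, 881)
Output shape: (13, 180, 877)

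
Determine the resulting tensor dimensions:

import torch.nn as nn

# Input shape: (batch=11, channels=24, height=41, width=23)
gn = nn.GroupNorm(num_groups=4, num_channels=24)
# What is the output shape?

Input shape: (11, 24, 41, 23)
Output shape: (11, 24, 41, 23)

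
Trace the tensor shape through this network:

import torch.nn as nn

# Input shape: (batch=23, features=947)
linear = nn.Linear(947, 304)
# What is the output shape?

Input shape: (23, 947)
Output shape: (23, 304)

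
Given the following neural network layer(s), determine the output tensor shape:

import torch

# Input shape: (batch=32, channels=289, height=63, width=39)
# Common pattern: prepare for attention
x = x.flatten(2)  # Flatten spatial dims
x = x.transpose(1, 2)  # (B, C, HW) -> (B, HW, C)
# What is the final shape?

Input shape: (32, 289, 63, 39)
  -> after flatten(2): (32, 289, 2457)
Output shape: (32, 2457, 289)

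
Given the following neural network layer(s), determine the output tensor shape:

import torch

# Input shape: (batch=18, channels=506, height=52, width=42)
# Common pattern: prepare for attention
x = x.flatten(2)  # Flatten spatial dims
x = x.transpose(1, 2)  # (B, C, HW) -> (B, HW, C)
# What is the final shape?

Input shape: (18, 506, 52, 42)
  -> after flatten(2): (18, 506, 2184)
Output shape: (18, 2184, 506)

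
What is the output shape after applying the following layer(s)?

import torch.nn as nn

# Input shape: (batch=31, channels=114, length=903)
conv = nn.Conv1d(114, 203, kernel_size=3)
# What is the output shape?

Input shape: (31, 114, 903)
Output shape: (31, 203, 901)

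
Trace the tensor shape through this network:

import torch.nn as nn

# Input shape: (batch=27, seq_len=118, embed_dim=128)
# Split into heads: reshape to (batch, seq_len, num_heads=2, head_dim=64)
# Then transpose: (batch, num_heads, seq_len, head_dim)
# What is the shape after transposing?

Input shape: (27, 118, 128)
  -> after reshape: (27, 118, 2, 64)
Output shape: (27, 2, 118, 64)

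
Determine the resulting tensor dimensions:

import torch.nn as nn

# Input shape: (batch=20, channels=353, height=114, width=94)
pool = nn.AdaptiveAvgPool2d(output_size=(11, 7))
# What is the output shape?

Input shape: (20, 353, 114, 94)
Output shape: (20, 353, 11, 7)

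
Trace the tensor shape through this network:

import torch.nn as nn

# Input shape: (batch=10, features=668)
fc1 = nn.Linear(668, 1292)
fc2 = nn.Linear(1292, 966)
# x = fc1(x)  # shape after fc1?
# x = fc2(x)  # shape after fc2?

Input shape: (10, 668)
  -> after fc1: (10, 1292)
Output shape: (10, 966)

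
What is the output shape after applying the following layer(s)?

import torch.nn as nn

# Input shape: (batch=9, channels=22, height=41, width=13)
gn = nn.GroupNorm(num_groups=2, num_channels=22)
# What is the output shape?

Input shape: (9, 22, 41, 13)
Output shape: (9, 22, 41, 13)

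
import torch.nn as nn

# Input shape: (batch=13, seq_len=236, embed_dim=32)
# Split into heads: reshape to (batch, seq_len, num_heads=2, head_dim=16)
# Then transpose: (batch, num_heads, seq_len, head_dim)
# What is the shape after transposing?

Input shape: (13, 236, 32)
  -> after reshape: (13, 236, 2, 16)
Output shape: (13, 2, 236, 16)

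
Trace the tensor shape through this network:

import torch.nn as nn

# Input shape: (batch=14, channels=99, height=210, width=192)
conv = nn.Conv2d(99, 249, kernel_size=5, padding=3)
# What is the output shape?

Input shape: (14, 99, 210, 192)
Output shape: (14, 249, 212, 194)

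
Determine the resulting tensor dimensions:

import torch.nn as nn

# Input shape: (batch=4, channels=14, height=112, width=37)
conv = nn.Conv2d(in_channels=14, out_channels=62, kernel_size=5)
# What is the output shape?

Input shape: (4, 14, 112, 37)
Output shape: (4, 62, 108, 33)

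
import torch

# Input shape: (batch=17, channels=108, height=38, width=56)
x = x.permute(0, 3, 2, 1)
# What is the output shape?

Input shape: (17, 108, 38, 56)
Output shape: (17, 56, 38, 108)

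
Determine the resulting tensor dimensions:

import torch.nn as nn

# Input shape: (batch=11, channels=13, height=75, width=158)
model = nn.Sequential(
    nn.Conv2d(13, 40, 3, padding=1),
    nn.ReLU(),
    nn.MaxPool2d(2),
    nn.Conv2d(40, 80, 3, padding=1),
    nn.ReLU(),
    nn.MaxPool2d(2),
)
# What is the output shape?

Input shape: (11, 13, 75, 158)
  -> after first Conv2d: (11, 40, 75, 158)
  -> after first MaxPool2d: (11, 40, 37, 79)
  -> after second Conv2d: (11, 80, 37, 79)
Output shape: (11, 80, 18, 39)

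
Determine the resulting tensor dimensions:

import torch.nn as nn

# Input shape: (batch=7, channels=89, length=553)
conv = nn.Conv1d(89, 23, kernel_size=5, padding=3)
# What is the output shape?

Input shape: (7, 89, 553)
Output shape: (7, 23, 555)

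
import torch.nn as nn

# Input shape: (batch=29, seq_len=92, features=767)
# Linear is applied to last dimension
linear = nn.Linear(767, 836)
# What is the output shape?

Input shape: (29, 92, 767)
Output shape: (29, 92, 836)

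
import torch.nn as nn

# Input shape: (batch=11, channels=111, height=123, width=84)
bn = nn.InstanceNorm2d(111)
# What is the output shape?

Input shape: (11, 111, 123, 84)
Output shape: (11, 111, 123, 84)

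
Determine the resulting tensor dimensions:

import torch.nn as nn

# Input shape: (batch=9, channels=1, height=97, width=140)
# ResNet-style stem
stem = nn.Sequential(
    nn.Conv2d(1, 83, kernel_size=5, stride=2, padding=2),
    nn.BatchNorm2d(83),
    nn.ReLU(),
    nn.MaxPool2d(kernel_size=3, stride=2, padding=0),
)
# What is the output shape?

Input shape: (9, 1, 97, 140)
  -> after Conv2d 5x5 stride=2: (9, 83, 49, 70)
Output shape: (9, 83, 24, 34)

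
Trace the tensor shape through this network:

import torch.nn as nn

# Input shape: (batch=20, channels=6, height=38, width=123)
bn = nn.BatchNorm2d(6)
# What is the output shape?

Input shape: (20, 6, 38, 123)
Output shape: (20, 6, 38, 123)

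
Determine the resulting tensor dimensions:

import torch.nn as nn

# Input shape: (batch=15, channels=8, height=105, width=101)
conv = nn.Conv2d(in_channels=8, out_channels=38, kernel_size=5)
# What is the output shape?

Input shape: (15, 8, 105, 101)
Output shape: (15, 38, 101, 97)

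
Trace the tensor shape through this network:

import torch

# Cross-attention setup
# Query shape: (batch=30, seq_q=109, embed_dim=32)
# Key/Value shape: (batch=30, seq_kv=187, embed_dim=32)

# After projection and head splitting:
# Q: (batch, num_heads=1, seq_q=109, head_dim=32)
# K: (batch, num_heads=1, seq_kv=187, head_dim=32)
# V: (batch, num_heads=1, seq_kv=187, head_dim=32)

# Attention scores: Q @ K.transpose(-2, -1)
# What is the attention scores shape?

Input shape: (30, 109, 32)
Output shape: (30, 1, 109, 187)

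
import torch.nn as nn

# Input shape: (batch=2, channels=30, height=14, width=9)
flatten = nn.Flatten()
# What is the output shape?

Input shape: (2, 30, 14, 9)
Output shape: (2, 3780)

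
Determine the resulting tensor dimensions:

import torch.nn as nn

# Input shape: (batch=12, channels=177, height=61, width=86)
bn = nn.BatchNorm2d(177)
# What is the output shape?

Input shape: (12, 177, 61, 86)
Output shape: (12, 177, 61, 86)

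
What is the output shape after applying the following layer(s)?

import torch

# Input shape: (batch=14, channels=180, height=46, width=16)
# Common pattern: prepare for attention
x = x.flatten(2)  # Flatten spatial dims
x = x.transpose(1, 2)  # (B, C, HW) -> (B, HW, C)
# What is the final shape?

Input shape: (14, 180, 46, 16)
  -> after flatten(2): (14, 180, 736)
Output shape: (14, 736, 180)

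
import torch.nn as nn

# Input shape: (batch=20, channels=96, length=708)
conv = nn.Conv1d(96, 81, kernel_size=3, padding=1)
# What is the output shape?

Input shape: (20, 96, 708)
Output shape: (20, 81, 708)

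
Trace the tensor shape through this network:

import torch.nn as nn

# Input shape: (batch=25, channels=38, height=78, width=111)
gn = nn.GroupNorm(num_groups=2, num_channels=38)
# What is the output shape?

Input shape: (25, 38, 78, 111)
Output shape: (25, 38, 78, 111)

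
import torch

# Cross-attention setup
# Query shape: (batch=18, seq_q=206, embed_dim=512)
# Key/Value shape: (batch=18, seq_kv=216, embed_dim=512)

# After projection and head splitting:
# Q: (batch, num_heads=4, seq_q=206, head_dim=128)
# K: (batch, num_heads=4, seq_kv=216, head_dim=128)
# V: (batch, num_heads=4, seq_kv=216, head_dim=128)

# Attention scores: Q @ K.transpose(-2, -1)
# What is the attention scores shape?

Input shape: (18, 206, 512)
Output shape: (18, 4, 206, 216)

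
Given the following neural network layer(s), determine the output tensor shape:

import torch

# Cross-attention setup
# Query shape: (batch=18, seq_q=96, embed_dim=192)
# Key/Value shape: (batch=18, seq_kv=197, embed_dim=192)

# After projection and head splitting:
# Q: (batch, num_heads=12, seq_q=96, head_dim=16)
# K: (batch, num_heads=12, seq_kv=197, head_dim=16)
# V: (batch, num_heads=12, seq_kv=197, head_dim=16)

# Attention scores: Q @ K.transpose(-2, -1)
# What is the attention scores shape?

Input shape: (18, 96, 192)
Output shape: (18, 12, 96, 197)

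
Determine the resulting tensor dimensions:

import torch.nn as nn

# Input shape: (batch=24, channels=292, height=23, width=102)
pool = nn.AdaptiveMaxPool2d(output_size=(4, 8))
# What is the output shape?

Input shape: (24, 292, 23, 102)
Output shape: (24, 292, 4, 8)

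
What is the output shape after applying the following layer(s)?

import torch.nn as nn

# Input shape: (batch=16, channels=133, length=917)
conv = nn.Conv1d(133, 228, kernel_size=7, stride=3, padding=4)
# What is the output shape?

Input shape: (16, 133, 917)
Output shape: (16, 228, 307)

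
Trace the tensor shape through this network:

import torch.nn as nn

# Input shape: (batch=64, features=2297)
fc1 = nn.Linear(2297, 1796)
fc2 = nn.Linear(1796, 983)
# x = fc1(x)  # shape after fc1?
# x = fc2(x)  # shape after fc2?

Input shape: (64, 2297)
  -> after fc1: (64, 1796)
Output shape: (64, 983)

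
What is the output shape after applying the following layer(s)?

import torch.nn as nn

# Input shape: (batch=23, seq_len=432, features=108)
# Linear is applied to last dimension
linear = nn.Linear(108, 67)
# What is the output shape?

Input shape: (23, 432, 108)
Output shape: (23, 432, 67)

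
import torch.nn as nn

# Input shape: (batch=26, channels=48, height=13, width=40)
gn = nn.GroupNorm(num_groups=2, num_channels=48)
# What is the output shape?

Input shape: (26, 48, 13, 40)
Output shape: (26, 48, 13, 40)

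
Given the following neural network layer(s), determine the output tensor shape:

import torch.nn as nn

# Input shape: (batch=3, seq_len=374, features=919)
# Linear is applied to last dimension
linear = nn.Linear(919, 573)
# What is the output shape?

Input shape: (3, 374, 919)
Output shape: (3, 374, 573)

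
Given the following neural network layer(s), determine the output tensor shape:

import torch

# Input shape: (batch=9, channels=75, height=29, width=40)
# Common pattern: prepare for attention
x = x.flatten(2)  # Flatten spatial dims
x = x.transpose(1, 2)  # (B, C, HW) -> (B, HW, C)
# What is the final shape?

Input shape: (9, 75, 29, 40)
  -> after flatten(2): (9, 75, 1160)
Output shape: (9, 1160, 75)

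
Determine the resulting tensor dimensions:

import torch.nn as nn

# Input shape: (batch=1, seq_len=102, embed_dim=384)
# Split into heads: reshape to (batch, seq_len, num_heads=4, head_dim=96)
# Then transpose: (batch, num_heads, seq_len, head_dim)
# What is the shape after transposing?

Input shape: (1, 102, 384)
  -> after reshape: (1, 102, 4, 96)
Output shape: (1, 4, 102, 96)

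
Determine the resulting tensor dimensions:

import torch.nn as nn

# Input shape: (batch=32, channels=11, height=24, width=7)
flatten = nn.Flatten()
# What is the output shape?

Input shape: (32, 11, 24, 7)
Output shape: (32, 1848)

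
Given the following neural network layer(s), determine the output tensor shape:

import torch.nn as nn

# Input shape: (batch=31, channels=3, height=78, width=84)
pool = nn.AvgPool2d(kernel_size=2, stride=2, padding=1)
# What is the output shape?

Input shape: (31, 3, 78, 84)
Output shape: (31, 3, 40, 43)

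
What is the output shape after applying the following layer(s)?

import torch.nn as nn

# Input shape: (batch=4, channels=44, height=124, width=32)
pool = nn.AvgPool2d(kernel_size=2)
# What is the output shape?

Input shape: (4, 44, 124, 32)
Output shape: (4, 44, 62, 16)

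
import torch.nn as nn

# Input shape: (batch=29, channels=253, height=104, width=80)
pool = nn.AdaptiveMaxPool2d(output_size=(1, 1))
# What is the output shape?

Input shape: (29, 253, 104, 80)
Output shape: (29, 253, 1, 1)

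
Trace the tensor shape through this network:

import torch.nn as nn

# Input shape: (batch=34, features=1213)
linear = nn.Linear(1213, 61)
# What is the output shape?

Input shape: (34, 1213)
Output shape: (34, 61)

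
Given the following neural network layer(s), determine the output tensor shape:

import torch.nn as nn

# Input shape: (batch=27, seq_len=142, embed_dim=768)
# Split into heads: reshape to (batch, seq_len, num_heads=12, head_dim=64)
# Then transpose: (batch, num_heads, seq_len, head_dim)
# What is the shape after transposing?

Input shape: (27, 142, 768)
  -> after reshape: (27, 142, 12, 64)
Output shape: (27, 12, 142, 64)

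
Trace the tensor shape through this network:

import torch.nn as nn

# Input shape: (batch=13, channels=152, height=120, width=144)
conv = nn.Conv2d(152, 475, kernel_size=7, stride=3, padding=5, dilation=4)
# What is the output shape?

Input shape: (13, 152, 120, 144)
Output shape: (13, 475, 36, 44)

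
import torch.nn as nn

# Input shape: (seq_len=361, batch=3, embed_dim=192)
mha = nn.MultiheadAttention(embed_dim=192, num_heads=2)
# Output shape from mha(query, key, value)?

Input shape: (361, 3, 192)
Output shape: (361, 3, 192)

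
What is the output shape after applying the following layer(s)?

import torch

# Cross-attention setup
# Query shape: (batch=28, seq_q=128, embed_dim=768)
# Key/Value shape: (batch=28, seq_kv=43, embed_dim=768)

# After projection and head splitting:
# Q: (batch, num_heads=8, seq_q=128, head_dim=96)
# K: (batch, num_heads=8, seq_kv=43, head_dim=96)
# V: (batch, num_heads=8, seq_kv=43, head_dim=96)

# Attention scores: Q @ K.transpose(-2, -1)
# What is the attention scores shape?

Input shape: (28, 128, 768)
Output shape: (28, 8, 128, 43)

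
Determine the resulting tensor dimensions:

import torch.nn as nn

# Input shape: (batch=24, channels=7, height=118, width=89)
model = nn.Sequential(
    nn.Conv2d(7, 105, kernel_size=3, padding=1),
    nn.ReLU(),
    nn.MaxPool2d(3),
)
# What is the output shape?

Input shape: (24, 7, 118, 89)
  -> after Conv2d: (24, 105, 118, 89)
  -> after ReLU: (24, 105, 118, 89)
Output shape: (24, 105, 39, 29)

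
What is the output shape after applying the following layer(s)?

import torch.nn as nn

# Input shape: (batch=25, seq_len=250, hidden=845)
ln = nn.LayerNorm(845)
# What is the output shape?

Input shape: (25, 250, 845)
Output shape: (25, 250, 845)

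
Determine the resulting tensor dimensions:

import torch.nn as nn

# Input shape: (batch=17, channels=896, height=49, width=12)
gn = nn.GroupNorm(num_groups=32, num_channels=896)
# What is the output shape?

Input shape: (17, 896, 49, 12)
Output shape: (17, 896, 49, 12)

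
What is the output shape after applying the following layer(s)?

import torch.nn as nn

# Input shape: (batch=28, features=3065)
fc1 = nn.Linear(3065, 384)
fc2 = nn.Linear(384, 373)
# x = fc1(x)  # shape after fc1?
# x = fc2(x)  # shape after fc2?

Input shape: (28, 3065)
  -> after fc1: (28, 384)
Output shape: (28, 373)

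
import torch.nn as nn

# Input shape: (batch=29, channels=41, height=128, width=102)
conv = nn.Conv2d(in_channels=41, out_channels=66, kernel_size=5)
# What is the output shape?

Input shape: (29, 41, 128, 102)
Output shape: (29, 66, 124, 98)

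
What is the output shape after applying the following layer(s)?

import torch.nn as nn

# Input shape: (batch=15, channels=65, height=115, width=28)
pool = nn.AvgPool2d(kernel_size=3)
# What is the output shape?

Input shape: (15, 65, 115, 28)
Output shape: (15, 65, 38, 9)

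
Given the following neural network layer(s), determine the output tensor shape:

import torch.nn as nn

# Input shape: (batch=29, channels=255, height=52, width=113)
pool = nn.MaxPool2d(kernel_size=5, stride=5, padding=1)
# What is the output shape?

Input shape: (29, 255, 52, 113)
Output shape: (29, 255, 10, 23)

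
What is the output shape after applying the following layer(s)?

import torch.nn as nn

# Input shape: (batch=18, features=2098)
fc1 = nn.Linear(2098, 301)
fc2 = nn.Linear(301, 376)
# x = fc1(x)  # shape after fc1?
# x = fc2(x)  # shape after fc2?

Input shape: (18, 2098)
  -> after fc1: (18, 301)
Output shape: (18, 376)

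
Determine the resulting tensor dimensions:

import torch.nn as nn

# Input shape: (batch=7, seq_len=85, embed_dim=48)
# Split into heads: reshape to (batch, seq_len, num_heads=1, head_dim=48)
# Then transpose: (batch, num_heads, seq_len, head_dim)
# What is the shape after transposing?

Input shape: (7, 85, 48)
  -> after reshape: (7, 85, 1, 48)
Output shape: (7, 1, 85, 48)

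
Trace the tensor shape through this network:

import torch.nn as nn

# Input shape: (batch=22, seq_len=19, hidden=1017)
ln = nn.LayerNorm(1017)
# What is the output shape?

Input shape: (22, 19, 1017)
Output shape: (22, 19, 1017)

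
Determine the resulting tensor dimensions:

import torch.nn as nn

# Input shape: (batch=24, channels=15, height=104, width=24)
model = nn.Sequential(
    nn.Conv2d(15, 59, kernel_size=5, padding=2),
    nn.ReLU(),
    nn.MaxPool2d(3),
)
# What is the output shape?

Input shape: (24, 15, 104, 24)
  -> after Conv2d: (24, 59, 104, 24)
  -> after ReLU: (24, 59, 104, 24)
Output shape: (24, 59, 34, 8)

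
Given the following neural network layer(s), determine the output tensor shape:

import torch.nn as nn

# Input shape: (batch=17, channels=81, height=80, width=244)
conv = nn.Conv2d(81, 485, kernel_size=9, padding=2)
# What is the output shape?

Input shape: (17, 81, 80, 244)
Output shape: (17, 485, 76, 240)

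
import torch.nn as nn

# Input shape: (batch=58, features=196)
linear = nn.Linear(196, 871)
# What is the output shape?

Input shape: (58, 196)
Output shape: (58, 871)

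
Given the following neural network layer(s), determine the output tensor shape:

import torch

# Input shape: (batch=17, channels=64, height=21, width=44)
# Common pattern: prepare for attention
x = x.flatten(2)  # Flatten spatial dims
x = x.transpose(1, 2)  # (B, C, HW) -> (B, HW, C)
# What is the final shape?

Input shape: (17, 64, 21, 44)
  -> after flatten(2): (17, 64, 924)
Output shape: (17, 924, 64)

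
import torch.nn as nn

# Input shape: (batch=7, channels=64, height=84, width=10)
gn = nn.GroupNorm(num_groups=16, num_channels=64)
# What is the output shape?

Input shape: (7, 64, 84, 10)
Output shape: (7, 64, 84, 10)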